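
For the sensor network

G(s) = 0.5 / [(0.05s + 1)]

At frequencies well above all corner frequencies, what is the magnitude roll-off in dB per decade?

Each pole contributes −20 dB/decade at high frequency; each zero contributes +20 dB/decade.
Net: 0 zero(s) − 1 pole(s) → -20 dB/decade.

-20 dB/decade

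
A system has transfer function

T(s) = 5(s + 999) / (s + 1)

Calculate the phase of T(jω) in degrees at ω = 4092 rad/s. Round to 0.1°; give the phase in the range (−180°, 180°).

-13.7°

At s = jω = j4092:
zero (s+999): 999 + j4092 → |·| = √(999²+4092²) = √17742465 ≈ 4212.2, ∠ = arctan(4092/999) ≈ 76.28°
pole (s+1): 1 + j4092 → |·| = √(1²+4092²) = √16744465 ≈ 4092, ∠ = arctan(4092/1) ≈ 89.99°
∠T = 76.28° − 89.99° = -13.71°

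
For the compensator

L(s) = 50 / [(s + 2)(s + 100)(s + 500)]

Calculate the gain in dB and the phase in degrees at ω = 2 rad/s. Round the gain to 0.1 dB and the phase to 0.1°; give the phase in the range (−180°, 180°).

At s = jω = j2:
pole (s+2): 2 + j2 → |·| = √(2²+2²) = √8 ≈ 2.8284, ∠ = arctan(2/2) ≈ 45.00°
pole (s+100): 100 + j2 → |·| = √(100²+2²) = √10004 ≈ 100.02, ∠ = arctan(2/100) ≈ 1.15°
pole (s+500): 500 + j2 → |·| = √(500²+2²) = √250004 ≈ 500, ∠ = arctan(2/500) ≈ 0.23°
|L| = 50 / 1.4145e+05 ≈ 0.00035348
Gain = 20 log₁₀(0.00035348) ≈ -69.03 dB
∠L = 0.00° − 46.38° = -46.38°

-69.0 dB, -46.4°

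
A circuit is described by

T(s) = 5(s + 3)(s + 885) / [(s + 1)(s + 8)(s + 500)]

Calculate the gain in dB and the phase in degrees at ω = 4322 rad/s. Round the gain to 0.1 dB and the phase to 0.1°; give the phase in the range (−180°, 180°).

-58.6 dB, -94.9°

At s = jω = j4322:
zero (s+3): 3 + j4322 → |·| = √(3²+4322²) = √18679693 ≈ 4322, ∠ = arctan(4322/3) ≈ 89.96°
zero (s+885): 885 + j4322 → |·| = √(885²+4322²) = √19462909 ≈ 4411.7, ∠ = arctan(4322/885) ≈ 78.43°
pole (s+1): 1 + j4322 → |·| = √(1²+4322²) = √18679685 ≈ 4322, ∠ = arctan(4322/1) ≈ 89.99°
pole (s+8): 8 + j4322 → |·| = √(8²+4322²) = √18679748 ≈ 4322, ∠ = arctan(4322/8) ≈ 89.89°
pole (s+500): 500 + j4322 → |·| = √(500²+4322²) = √18929684 ≈ 4350.8, ∠ = arctan(4322/500) ≈ 83.40°
|T| = 5 · 1.9067e+07 / 8.1272e+10 ≈ 0.001173
Gain = 20 log₁₀(0.001173) ≈ -58.61 dB
∠T = 168.39° − 263.28° = -94.89°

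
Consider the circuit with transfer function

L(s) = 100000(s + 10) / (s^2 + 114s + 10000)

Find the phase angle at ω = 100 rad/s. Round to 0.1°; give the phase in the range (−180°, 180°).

-5.7°

At s = jω = j100:
zero (s+10): 10 + j100 → |·| = √(10²+100²) = √10100 ≈ 100.5, ∠ = arctan(100/10) ≈ 84.29°
quadratic: (j100)² + 114·j100 + 10000 = 0 + j11400 → |·| ≈ 11400, ∠ ≈ 90.00°
∠L = 84.29° − 90.00° = -5.71°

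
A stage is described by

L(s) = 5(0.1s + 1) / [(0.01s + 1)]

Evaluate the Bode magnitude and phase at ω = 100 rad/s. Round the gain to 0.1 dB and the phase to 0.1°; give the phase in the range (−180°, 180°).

31.0 dB, 39.3°

At ω = 100 rad/s:
zero (1 + j100·0.1) = 1 + j10 → |·| ≈ 10.05, ∠ ≈ 84.29°
pole (1 + j100·0.01) = 1 + j1 → |·| ≈ 1.4142, ∠ ≈ 45.00°
|L| = 5 · 10.05 / (1.4142) ≈ 35.532
Gain = 20 log₁₀(35.532) ≈ 31.01 dB
∠L = (84.29°) − (45.00°) = 39.29°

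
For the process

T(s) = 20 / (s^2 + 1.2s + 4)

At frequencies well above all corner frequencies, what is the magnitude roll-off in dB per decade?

Each pole contributes −20 dB/decade at high frequency; each zero contributes +20 dB/decade.
Net: 0 zero(s) − 2 pole(s) → -40 dB/decade.

-40 dB/decade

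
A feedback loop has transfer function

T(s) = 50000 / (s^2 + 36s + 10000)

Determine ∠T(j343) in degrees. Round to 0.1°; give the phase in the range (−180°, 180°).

-173.5°

At s = jω = j343:
quadratic: (j343)² + 36·j343 + 10000 = -107649 + j12348 → |·| ≈ 1.0835e+05, ∠ ≈ 173.46°
∠T = 0.00° − 173.46° = -173.46°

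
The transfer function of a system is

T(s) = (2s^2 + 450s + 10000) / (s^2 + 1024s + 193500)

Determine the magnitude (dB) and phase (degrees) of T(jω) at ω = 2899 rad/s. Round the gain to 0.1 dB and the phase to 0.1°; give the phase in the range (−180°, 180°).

5.7 dB, 15.4°

Substitute s = j2899:
Numerator: 2(j2899)^2 + 450(j2899) + 10000 = -16798402 + j1304550
Denominator: (j2899)^2 + 1024(j2899) + 193500 = -8210701 + j2968576
|N| = √(16798402² + 1304550²) ≈ 1.6849e+07, ∠N ≈ 175.56°
|D| = √(8210701² + 2968576²) ≈ 8.7309e+06, ∠D ≈ 160.12°
|T| = 1.6849e+07 / 8.7309e+06 ≈ 1.9298
Gain = 20 log₁₀(1.9298) ≈ 5.71 dB
∠T = 175.56° − 160.12° = 15.44°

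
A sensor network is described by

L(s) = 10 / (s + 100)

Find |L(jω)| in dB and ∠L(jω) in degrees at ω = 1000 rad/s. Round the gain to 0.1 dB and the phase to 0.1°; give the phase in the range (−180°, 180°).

-40.0 dB, -84.3°

Substitute s = j1000:
Numerator: 10 = 10 + j0
Denominator: (j1000) + 100 = 100 + j1000
|N| = √(10² + 0²) ≈ 10, ∠N ≈ 0.00°
|D| = √(100² + 1000²) ≈ 1005, ∠D ≈ 84.29°
|L| = 10 / 1005 ≈ 0.0099502
Gain = 20 log₁₀(0.0099502) ≈ -40.04 dB
∠L = 0.00° − 84.29° = -84.29°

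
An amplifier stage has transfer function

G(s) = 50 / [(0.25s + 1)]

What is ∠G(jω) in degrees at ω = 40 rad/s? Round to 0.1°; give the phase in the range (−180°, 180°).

At ω = 40 rad/s:
pole (1 + j40·0.25) = 1 + j10 → |·| ≈ 10.05, ∠ ≈ 84.29°
∠G = (0°) − (84.29°) = -84.29°

-84.3°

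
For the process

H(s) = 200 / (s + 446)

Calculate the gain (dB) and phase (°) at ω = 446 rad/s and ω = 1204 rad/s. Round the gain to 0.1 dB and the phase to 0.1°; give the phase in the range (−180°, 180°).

Substitute s = j446:
Numerator: 200 = 200 + j0
Denominator: (j446) + 446 = 446 + j446
|N| = √(200² + 0²) ≈ 200, ∠N ≈ 0.00°
|D| = √(446² + 446²) ≈ 630.74, ∠D ≈ 45.00°
|H| = 200 / 630.74 ≈ 0.31709
Gain = 20 log₁₀(0.31709) ≈ -9.98 dB
∠H = 0.00° − 45.00° = -45.00°

Substitute s = j1204:
Numerator: 200 = 200 + j0
Denominator: (j1204) + 446 = 446 + j1204
|N| = √(200² + 0²) ≈ 200, ∠N ≈ 0.00°
|D| = √(446² + 1204²) ≈ 1284, ∠D ≈ 69.67°
|H| = 200 / 1284 ≈ 0.15576
Gain = 20 log₁₀(0.15576) ≈ -16.15 dB
∠H = 0.00° − 69.67° = -69.67°

ω = 446: -10.0 dB, -45.0°; ω = 1204: -16.2 dB, -69.7°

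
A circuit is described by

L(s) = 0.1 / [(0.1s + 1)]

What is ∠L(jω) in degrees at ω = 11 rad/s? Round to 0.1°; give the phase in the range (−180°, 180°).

-47.7°

At ω = 11 rad/s:
pole (1 + j11·0.1) = 1 + j1.1 → |·| ≈ 1.4866, ∠ ≈ 47.73°
∠L = (0°) − (47.73°) = -47.73°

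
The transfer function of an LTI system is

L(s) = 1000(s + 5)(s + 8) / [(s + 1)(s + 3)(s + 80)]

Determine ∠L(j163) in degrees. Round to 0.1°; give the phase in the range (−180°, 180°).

At s = jω = j163:
zero (s+5): 5 + j163 → |·| = √(5²+163²) = √26594 ≈ 163.08, ∠ = arctan(163/5) ≈ 88.24°
zero (s+8): 8 + j163 → |·| = √(8²+163²) = √26633 ≈ 163.2, ∠ = arctan(163/8) ≈ 87.19°
pole (s+1): 1 + j163 → |·| = √(1²+163²) = √26570 ≈ 163, ∠ = arctan(163/1) ≈ 89.65°
pole (s+3): 3 + j163 → |·| = √(3²+163²) = √26578 ≈ 163.03, ∠ = arctan(163/3) ≈ 88.95°
pole (s+80): 80 + j163 → |·| = √(80²+163²) = √32969 ≈ 181.57, ∠ = arctan(163/80) ≈ 63.86°
∠L = 175.43° − 242.46° = -67.03°

-67.0°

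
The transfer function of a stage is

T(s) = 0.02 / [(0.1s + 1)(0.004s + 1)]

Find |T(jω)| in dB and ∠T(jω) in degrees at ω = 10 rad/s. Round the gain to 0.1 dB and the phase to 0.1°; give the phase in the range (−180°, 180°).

-37.0 dB, -47.3°

At ω = 10 rad/s:
pole (1 + j10·0.1) = 1 + j1 → |·| ≈ 1.4142, ∠ ≈ 45.00°
pole (1 + j10·0.004) = 1 + j0.04 → |·| ≈ 1.0008, ∠ ≈ 2.29°
|T| = 0.02 · 1 / (1.4142 · 1.0008) ≈ 0.014131
Gain = 20 log₁₀(0.014131) ≈ -37.00 dB
∠T = (0°) − (45.00° + 2.29°) = -47.29°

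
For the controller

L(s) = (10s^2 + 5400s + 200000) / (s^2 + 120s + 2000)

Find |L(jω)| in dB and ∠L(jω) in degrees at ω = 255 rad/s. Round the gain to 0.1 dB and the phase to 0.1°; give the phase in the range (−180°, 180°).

Substitute s = j255:
Numerator: 10(j255)^2 + 5400(j255) + 200000 = -450250 + j1377000
Denominator: (j255)^2 + 120(j255) + 2000 = -63025 + j30600
|N| = √(450250² + 1377000²) ≈ 1.4487e+06, ∠N ≈ 108.11°
|D| = √(63025² + 30600²) ≈ 70061, ∠D ≈ 154.10°
|L| = 1.4487e+06 / 70061 ≈ 20.678
Gain = 20 log₁₀(20.678) ≈ 26.31 dB
∠L = 108.11° − 154.10° = -45.99°

26.3 dB, -46.0°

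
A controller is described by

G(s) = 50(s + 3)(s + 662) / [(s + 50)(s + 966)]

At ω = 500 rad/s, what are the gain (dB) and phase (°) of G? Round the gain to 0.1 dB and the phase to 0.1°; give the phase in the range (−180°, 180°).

31.6 dB, 15.1°

At s = jω = j500:
zero (s+3): 3 + j500 → |·| = √(3²+500²) = √250009 ≈ 500.01, ∠ = arctan(500/3) ≈ 89.66°
zero (s+662): 662 + j500 → |·| = √(662²+500²) = √688244 ≈ 829.6, ∠ = arctan(500/662) ≈ 37.06°
pole (s+50): 50 + j500 → |·| = √(50²+500²) = √252500 ≈ 502.49, ∠ = arctan(500/50) ≈ 84.29°
pole (s+966): 966 + j500 → |·| = √(966²+500²) = √1183156 ≈ 1087.7, ∠ = arctan(500/966) ≈ 27.37°
|G| = 50 · 4.1481e+05 / 5.4656e+05 ≈ 37.947
Gain = 20 log₁₀(37.947) ≈ 31.58 dB
∠G = 126.72° − 111.66° = 15.06°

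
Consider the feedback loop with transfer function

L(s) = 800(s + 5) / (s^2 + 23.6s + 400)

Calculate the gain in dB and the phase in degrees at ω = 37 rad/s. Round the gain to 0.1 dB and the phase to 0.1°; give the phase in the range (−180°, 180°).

At s = jω = j37:
zero (s+5): 5 + j37 → |·| = √(5²+37²) = √1394 ≈ 37.336, ∠ = arctan(37/5) ≈ 82.30°
quadratic: (j37)² + 23.6·j37 + 400 = -969 + j873.2 → |·| ≈ 1304.4, ∠ ≈ 137.98°
|L| = 800 · 37.336 / 1304.4 ≈ 22.898
Gain = 20 log₁₀(22.898) ≈ 27.20 dB
∠L = 82.30° − 137.98° = -55.68°

27.2 dB, -55.7°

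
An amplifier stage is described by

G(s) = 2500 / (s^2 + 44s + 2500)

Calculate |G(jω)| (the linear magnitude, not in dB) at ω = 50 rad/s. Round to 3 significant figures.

1.14

At s = jω = j50:
quadratic: (j50)² + 44·j50 + 2500 = 0 + j2200 → |·| ≈ 2200, ∠ ≈ 90.00°
|G| = 2500 / 2200 ≈ 1.1364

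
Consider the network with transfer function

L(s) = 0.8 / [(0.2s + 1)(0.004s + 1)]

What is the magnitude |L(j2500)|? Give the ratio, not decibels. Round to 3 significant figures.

0.000159

At ω = 2500 rad/s:
pole (1 + j2500·0.2) = 1 + j500 → |·| ≈ 500, ∠ ≈ 89.89°
pole (1 + j2500·0.004) = 1 + j10 → |·| ≈ 10.05, ∠ ≈ 84.29°
|L| = 0.8 · 1 / (500 · 10.05) ≈ 0.0001592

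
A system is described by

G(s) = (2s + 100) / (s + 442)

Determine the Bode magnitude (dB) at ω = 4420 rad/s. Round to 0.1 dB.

Substitute s = j4420:
Numerator: 2(j4420) + 100 = 100 + j8840
Denominator: (j4420) + 442 = 442 + j4420
|N| = √(100² + 8840²) ≈ 8840.6, ∠N ≈ 89.35°
|D| = √(442² + 4420²) ≈ 4442, ∠D ≈ 84.29°
|G| = 8840.6 / 4442 ≈ 1.9902
Gain = 20 log₁₀(1.9902) ≈ 5.98 dB

6.0 dB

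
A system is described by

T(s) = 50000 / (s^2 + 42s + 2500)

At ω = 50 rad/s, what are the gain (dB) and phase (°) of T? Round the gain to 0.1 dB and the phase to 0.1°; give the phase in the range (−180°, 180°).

27.5 dB, -90.0°

At s = jω = j50:
quadratic: (j50)² + 42·j50 + 2500 = 0 + j2100 → |·| ≈ 2100, ∠ ≈ 90.00°
|T| = 50000 / 2100 ≈ 23.81
Gain = 20 log₁₀(23.81) ≈ 27.54 dB
∠T = 0.00° − 90.00° = -90.00°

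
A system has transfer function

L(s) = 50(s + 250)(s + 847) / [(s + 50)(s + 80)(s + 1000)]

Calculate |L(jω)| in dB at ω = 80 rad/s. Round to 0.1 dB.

At s = jω = j80:
zero (s+250): 250 + j80 → |·| = √(250²+80²) = √68900 ≈ 262.49, ∠ = arctan(80/250) ≈ 17.74°
zero (s+847): 847 + j80 → |·| = √(847²+80²) = √723809 ≈ 850.77, ∠ = arctan(80/847) ≈ 5.40°
pole (s+50): 50 + j80 → |·| = √(50²+80²) = √8900 ≈ 94.34, ∠ = arctan(80/50) ≈ 57.99°
pole (s+80): 80 + j80 → |·| = √(80²+80²) = √12800 ≈ 113.14, ∠ = arctan(80/80) ≈ 45.00°
pole (s+1000): 1000 + j80 → |·| = √(1000²+80²) = √1006400 ≈ 1003.2, ∠ = arctan(80/1000) ≈ 4.57°
|L| = 50 · 2.2332e+05 / 1.0708e+07 ≈ 1.0428
Gain = 20 log₁₀(1.0428) ≈ 0.36 dB

0.4 dB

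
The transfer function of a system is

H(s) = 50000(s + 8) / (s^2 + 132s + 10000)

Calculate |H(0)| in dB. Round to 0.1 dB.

H(0) = 50000·8 / 10000 = 40
20 log₁₀(40) ≈ 32.04 dB

32.0 dB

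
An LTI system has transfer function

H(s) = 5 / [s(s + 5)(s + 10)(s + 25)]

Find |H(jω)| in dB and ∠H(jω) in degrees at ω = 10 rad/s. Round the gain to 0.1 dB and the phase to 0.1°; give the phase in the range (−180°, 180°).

At s = jω = j10:
pole (s+5): 5 + j10 → |·| = √(5²+10²) = √125 ≈ 11.18, ∠ = arctan(10/5) ≈ 63.43°
pole (s+10): 10 + j10 → |·| = √(10²+10²) = √200 ≈ 14.142, ∠ = arctan(10/10) ≈ 45.00°
pole (s+25): 25 + j10 → |·| = √(25²+10²) = √725 ≈ 26.926, ∠ = arctan(10/25) ≈ 21.80°
pole at origin: |s| = 10, ∠ = 90.00° (in denominator)
|H| = 5 / 42572 ≈ 0.00011745
Gain = 20 log₁₀(0.00011745) ≈ -78.60 dB
∠H = 0.00° − 220.23° = -220.23° ≡ 139.77° (principal value)

-78.6 dB, 139.8°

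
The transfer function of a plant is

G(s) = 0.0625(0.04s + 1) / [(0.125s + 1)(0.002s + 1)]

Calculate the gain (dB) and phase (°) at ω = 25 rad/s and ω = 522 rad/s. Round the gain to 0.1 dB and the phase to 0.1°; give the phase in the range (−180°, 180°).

ω = 25: -31.4 dB, -30.1°; ω = 522: -37.2 dB, -48.1°

At ω = 25 rad/s:
zero (1 + j25·0.04) = 1 + j1 → |·| ≈ 1.4142, ∠ ≈ 45.00°
pole (1 + j25·0.125) = 1 + j3.125 → |·| ≈ 3.2811, ∠ ≈ 72.26°
pole (1 + j25·0.002) = 1 + j0.05 → |·| ≈ 1.0012, ∠ ≈ 2.86°
|G| = 0.0625 · 1.4142 / (3.2811 · 1.0012) ≈ 0.026906
Gain = 20 log₁₀(0.026906) ≈ -31.40 dB
∠G = (45.00°) − (72.26° + 2.86°) = -30.12°

At ω = 522 rad/s:
zero (1 + j522·0.04) = 1 + j20.88 → |·| ≈ 20.904, ∠ ≈ 87.26°
pole (1 + j522·0.125) = 1 + j65.25 → |·| ≈ 65.258, ∠ ≈ 89.12°
pole (1 + j522·0.002) = 1 + j1.044 → |·| ≈ 1.4457, ∠ ≈ 46.23°
|G| = 0.0625 · 20.904 / (65.258 · 1.4457) ≈ 0.013848
Gain = 20 log₁₀(0.013848) ≈ -37.17 dB
∠G = (87.26°) − (89.12° + 46.23°) = -48.09°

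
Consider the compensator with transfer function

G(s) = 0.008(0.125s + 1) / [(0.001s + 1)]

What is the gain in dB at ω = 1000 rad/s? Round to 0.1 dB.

At ω = 1000 rad/s:
zero (1 + j1000·0.125) = 1 + j125 → |·| ≈ 125, ∠ ≈ 89.54°
pole (1 + j1000·0.001) = 1 + j1 → |·| ≈ 1.4142, ∠ ≈ 45.00°
|G| = 0.008 · 125 / (1.4142) ≈ 0.70711
Gain = 20 log₁₀(0.70711) ≈ -3.01 dB

-3.0 dB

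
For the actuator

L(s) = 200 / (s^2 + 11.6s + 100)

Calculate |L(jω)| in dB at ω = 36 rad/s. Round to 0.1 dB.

At s = jω = j36:
quadratic: (j36)² + 11.6·j36 + 100 = -1196 + j417.6 → |·| ≈ 1266.8, ∠ ≈ 160.75°
|L| = 200 / 1266.8 ≈ 0.15788
Gain = 20 log₁₀(0.15788) ≈ -16.03 dB

-16.0 dB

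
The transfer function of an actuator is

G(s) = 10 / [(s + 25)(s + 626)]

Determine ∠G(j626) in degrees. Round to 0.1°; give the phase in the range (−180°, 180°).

At s = jω = j626:
pole (s+25): 25 + j626 → |·| = √(25²+626²) = √392501 ≈ 626.5, ∠ = arctan(626/25) ≈ 87.71°
pole (s+626): 626 + j626 → |·| = √(626²+626²) = √783752 ≈ 885.3, ∠ = arctan(626/626) ≈ 45.00°
∠G = 0.00° − 132.71° = -132.71°

-132.7°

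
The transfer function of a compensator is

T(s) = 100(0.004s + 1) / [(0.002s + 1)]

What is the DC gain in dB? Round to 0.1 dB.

40.0 dB

T(0) = 100 · 1 / 1 = 100
20 log₁₀(100) ≈ 40.00 dB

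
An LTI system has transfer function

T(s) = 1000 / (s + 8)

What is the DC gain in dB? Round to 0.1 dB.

T(0) = 1000 / 8 = 125
20 log₁₀(125) ≈ 41.94 dB

41.9 dB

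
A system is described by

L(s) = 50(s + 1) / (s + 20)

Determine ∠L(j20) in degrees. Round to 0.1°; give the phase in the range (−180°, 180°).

At s = jω = j20:
zero (s+1): 1 + j20 → |·| = √(1²+20²) = √401 ≈ 20.025, ∠ = arctan(20/1) ≈ 87.14°
pole (s+20): 20 + j20 → |·| = √(20²+20²) = √800 ≈ 28.284, ∠ = arctan(20/20) ≈ 45.00°
∠L = 87.14° − 45.00° = 42.14°

42.1°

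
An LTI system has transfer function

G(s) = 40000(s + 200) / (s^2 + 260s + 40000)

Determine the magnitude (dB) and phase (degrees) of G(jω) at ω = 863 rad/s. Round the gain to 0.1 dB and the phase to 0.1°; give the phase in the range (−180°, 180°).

At s = jω = j863:
zero (s+200): 200 + j863 → |·| = √(200²+863²) = √784769 ≈ 885.87, ∠ = arctan(863/200) ≈ 76.95°
quadratic: (j863)² + 260·j863 + 40000 = -704769 + j224380 → |·| ≈ 7.3963e+05, ∠ ≈ 162.34°
|G| = 40000 · 885.87 / 7.3963e+05 ≈ 47.909
Gain = 20 log₁₀(47.909) ≈ 33.61 dB
∠G = 76.95° − 162.34° = -85.39°

33.6 dB, -85.4°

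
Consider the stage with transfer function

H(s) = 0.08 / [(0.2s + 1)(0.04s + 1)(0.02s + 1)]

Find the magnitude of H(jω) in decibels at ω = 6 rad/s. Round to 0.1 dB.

-26.1 dB

At ω = 6 rad/s:
pole (1 + j6·0.2) = 1 + j1.2 → |·| ≈ 1.562, ∠ ≈ 50.19°
pole (1 + j6·0.04) = 1 + j0.24 → |·| ≈ 1.0284, ∠ ≈ 13.50°
pole (1 + j6·0.02) = 1 + j0.12 → |·| ≈ 1.0072, ∠ ≈ 6.84°
|H| = 0.08 · 1 / (1.562 · 1.0284 · 1.0072) ≈ 0.049446
Gain = 20 log₁₀(0.049446) ≈ -26.12 dB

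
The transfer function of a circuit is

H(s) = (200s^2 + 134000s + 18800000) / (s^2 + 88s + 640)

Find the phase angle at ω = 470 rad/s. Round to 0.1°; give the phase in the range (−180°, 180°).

Substitute s = j470:
Numerator: 200(j470)^2 + 134000(j470) + 18800000 = -25380000 + j62980000
Denominator: (j470)^2 + 88(j470) + 640 = -220260 + j41360
|N| = √(25380000² + 62980000²) ≈ 6.7902e+07, ∠N ≈ 111.95°
|D| = √(220260² + 41360²) ≈ 2.2411e+05, ∠D ≈ 169.36°
∠H = 111.95° − 169.36° = -57.41°

-57.4°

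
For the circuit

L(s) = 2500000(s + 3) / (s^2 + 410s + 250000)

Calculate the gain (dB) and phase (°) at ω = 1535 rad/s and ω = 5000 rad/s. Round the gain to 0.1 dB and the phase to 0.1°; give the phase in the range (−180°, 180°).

ω = 1535: 64.8 dB, -73.5°; ω = 5000: 54.0 dB, -85.3°

At s = jω = j1535:
zero (s+3): 3 + j1535 → |·| = √(3²+1535²) = √2356234 ≈ 1535, ∠ = arctan(1535/3) ≈ 89.89°
quadratic: (j1535)² + 410·j1535 + 250000 = -2106225 + j629350 → |·| ≈ 2.1982e+06, ∠ ≈ 163.36°
|L| = 2500000 · 1535 / 2.1982e+06 ≈ 1745.7
Gain = 20 log₁₀(1745.7) ≈ 64.84 dB
∠L = 89.89° − 163.36° = -73.47°

At s = jω = j5000:
zero (s+3): 3 + j5000 → |·| = √(3²+5000²) = √25000009 ≈ 5000, ∠ = arctan(5000/3) ≈ 89.97°
quadratic: (j5000)² + 410·j5000 + 250000 = -24750000 + j2050000 → |·| ≈ 2.4835e+07, ∠ ≈ 175.27°
|L| = 2500000 · 5000 / 2.4835e+07 ≈ 503.32
Gain = 20 log₁₀(503.32) ≈ 54.04 dB
∠L = 89.97° − 175.27° = -85.30°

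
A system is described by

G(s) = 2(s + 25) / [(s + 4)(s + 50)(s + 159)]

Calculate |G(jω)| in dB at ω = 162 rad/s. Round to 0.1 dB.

-85.6 dB

At s = jω = j162:
zero (s+25): 25 + j162 → |·| = √(25²+162²) = √26869 ≈ 163.92, ∠ = arctan(162/25) ≈ 81.23°
pole (s+4): 4 + j162 → |·| = √(4²+162²) = √26260 ≈ 162.05, ∠ = arctan(162/4) ≈ 88.59°
pole (s+50): 50 + j162 → |·| = √(50²+162²) = √28744 ≈ 169.54, ∠ = arctan(162/50) ≈ 72.85°
pole (s+159): 159 + j162 → |·| = √(159²+162²) = √51525 ≈ 226.99, ∠ = arctan(162/159) ≈ 45.54°
|G| = 2 · 163.92 / 6.2363e+06 ≈ 5.257e-05
Gain = 20 log₁₀(5.257e-05) ≈ -85.59 dB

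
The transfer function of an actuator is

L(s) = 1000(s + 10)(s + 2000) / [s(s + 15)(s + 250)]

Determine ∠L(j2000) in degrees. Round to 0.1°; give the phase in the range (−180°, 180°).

-127.7°

At s = jω = j2000:
zero (s+10): 10 + j2000 → |·| = √(10²+2000²) = √4000100 ≈ 2000, ∠ = arctan(2000/10) ≈ 89.71°
zero (s+2000): 2000 + j2000 → |·| = √(2000²+2000²) = √8000000 ≈ 2828.4, ∠ = arctan(2000/2000) ≈ 45.00°
pole (s+15): 15 + j2000 → |·| = √(15²+2000²) = √4000225 ≈ 2000.1, ∠ = arctan(2000/15) ≈ 89.57°
pole (s+250): 250 + j2000 → |·| = √(250²+2000²) = √4062500 ≈ 2015.6, ∠ = arctan(2000/250) ≈ 82.87°
pole at origin: |s| = 2000, ∠ = 90.00° (in denominator)
∠L = 134.71° − 262.44° = -127.73°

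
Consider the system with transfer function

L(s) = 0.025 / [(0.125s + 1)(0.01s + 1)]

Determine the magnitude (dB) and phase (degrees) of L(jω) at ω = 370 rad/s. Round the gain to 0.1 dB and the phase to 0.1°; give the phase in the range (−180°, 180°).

At ω = 370 rad/s:
pole (1 + j370·0.125) = 1 + j46.25 → |·| ≈ 46.261, ∠ ≈ 88.76°
pole (1 + j370·0.01) = 1 + j3.7 → |·| ≈ 3.8328, ∠ ≈ 74.88°
|L| = 0.025 · 1 / (46.261 · 3.8328) ≈ 0.000141
Gain = 20 log₁₀(0.000141) ≈ -77.02 dB
∠L = (0°) − (88.76° + 74.88°) = -163.64°

-77.0 dB, -163.6°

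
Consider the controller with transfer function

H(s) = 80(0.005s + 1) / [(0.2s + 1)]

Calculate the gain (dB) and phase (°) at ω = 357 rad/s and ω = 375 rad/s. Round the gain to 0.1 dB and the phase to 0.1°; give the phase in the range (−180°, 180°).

At ω = 357 rad/s:
zero (1 + j357·0.005) = 1 + j1.785 → |·| ≈ 2.046, ∠ ≈ 60.74°
pole (1 + j357·0.2) = 1 + j71.4 → |·| ≈ 71.407, ∠ ≈ 89.20°
|H| = 80 · 2.046 / (71.407) ≈ 2.2922
Gain = 20 log₁₀(2.2922) ≈ 7.21 dB
∠H = (60.74°) − (89.20°) = -28.46°

At ω = 375 rad/s:
zero (1 + j375·0.005) = 1 + j1.875 → |·| ≈ 2.125, ∠ ≈ 61.93°
pole (1 + j375·0.2) = 1 + j75 → |·| ≈ 75.007, ∠ ≈ 89.24°
|H| = 80 · 2.125 / (75.007) ≈ 2.2665
Gain = 20 log₁₀(2.2665) ≈ 7.11 dB
∠H = (61.93°) − (89.24°) = -27.31°

ω = 357: 7.2 dB, -28.5°; ω = 375: 7.1 dB, -27.3°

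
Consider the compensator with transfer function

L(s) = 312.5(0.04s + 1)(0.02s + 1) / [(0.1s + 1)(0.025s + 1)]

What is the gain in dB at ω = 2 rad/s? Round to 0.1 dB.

49.8 dB

At ω = 2 rad/s:
zero (1 + j2·0.04) = 1 + j0.08 → |·| ≈ 1.0032, ∠ ≈ 4.57°
zero (1 + j2·0.02) = 1 + j0.04 → |·| ≈ 1.0008, ∠ ≈ 2.29°
pole (1 + j2·0.1) = 1 + j0.2 → |·| ≈ 1.0198, ∠ ≈ 11.31°
pole (1 + j2·0.025) = 1 + j0.05 → |·| ≈ 1.0012, ∠ ≈ 2.86°
|L| = 312.5 · 1.0032 · 1.0008 / (1.0198 · 1.0012) ≈ 307.29
Gain = 20 log₁₀(307.29) ≈ 49.75 dB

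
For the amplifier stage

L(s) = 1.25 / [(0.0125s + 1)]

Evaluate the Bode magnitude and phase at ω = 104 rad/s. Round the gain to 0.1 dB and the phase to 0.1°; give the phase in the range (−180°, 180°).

-2.4 dB, -52.4°

At ω = 104 rad/s:
pole (1 + j104·0.0125) = 1 + j1.3 → |·| ≈ 1.6401, ∠ ≈ 52.43°
|L| = 1.25 · 1 / (1.6401) ≈ 0.76215
Gain = 20 log₁₀(0.76215) ≈ -2.36 dB
∠L = (0°) − (52.43°) = -52.43°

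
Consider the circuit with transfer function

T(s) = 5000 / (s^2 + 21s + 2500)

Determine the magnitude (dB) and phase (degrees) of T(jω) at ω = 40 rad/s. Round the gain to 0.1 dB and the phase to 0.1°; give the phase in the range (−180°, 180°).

12.2 dB, -43.0°

At s = jω = j40:
quadratic: (j40)² + 21·j40 + 2500 = 900 + j840 → |·| ≈ 1231.1, ∠ ≈ 43.03°
|T| = 5000 / 1231.1 ≈ 4.0614
Gain = 20 log₁₀(4.0614) ≈ 12.17 dB
∠T = 0.00° − 43.03° = -43.03°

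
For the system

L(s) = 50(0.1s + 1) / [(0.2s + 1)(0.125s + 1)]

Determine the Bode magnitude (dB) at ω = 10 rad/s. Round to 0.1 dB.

At ω = 10 rad/s:
zero (1 + j10·0.1) = 1 + j1 → |·| ≈ 1.4142, ∠ ≈ 45.00°
pole (1 + j10·0.2) = 1 + j2 → |·| ≈ 2.2361, ∠ ≈ 63.43°
pole (1 + j10·0.125) = 1 + j1.25 → |·| ≈ 1.6008, ∠ ≈ 51.34°
|L| = 50 · 1.4142 / (2.2361 · 1.6008) ≈ 19.754
Gain = 20 log₁₀(19.754) ≈ 25.91 dB

25.9 dB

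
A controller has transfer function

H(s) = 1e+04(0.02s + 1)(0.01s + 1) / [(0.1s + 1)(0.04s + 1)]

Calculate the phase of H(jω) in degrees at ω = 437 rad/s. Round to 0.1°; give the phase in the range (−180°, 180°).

-14.8°

At ω = 437 rad/s:
zero (1 + j437·0.02) = 1 + j8.74 → |·| ≈ 8.797, ∠ ≈ 83.47°
zero (1 + j437·0.01) = 1 + j4.37 → |·| ≈ 4.483, ∠ ≈ 77.11°
pole (1 + j437·0.1) = 1 + j43.7 → |·| ≈ 43.711, ∠ ≈ 88.69°
pole (1 + j437·0.04) = 1 + j17.48 → |·| ≈ 17.509, ∠ ≈ 86.73°
∠H = (83.47° + 77.11°) − (88.69° + 86.73°) = -14.84°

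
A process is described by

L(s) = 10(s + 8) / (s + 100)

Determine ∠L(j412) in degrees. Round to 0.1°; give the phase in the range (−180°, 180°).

12.5°

At s = jω = j412:
zero (s+8): 8 + j412 → |·| = √(8²+412²) = √169808 ≈ 412.08, ∠ = arctan(412/8) ≈ 88.89°
pole (s+100): 100 + j412 → |·| = √(100²+412²) = √179744 ≈ 423.96, ∠ = arctan(412/100) ≈ 76.36°
∠L = 88.89° − 76.36° = 12.53°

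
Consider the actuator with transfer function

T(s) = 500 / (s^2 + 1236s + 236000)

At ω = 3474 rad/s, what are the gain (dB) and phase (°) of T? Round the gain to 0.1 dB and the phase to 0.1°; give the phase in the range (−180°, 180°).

Substitute s = j3474:
Numerator: 500 = 500 + j0
Denominator: (j3474)^2 + 1236(j3474) + 236000 = -11832676 + j4293864
|N| = √(500² + 0²) ≈ 500, ∠N ≈ 0.00°
|D| = √(11832676² + 4293864²) ≈ 1.2588e+07, ∠D ≈ 160.06°
|T| = 500 / 1.2588e+07 ≈ 3.972e-05
Gain = 20 log₁₀(3.972e-05) ≈ -88.02 dB
∠T = 0.00° − 160.06° = -160.06°

-88.0 dB, -160.1°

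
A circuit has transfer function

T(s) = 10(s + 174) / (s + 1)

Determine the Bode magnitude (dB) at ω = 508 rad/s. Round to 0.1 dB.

20.5 dB

At s = jω = j508:
zero (s+174): 174 + j508 → |·| = √(174²+508²) = √288340 ≈ 536.97, ∠ = arctan(508/174) ≈ 71.09°
pole (s+1): 1 + j508 → |·| = √(1²+508²) = √258065 ≈ 508, ∠ = arctan(508/1) ≈ 89.89°
|T| = 10 · 536.97 / 508 ≈ 10.57
Gain = 20 log₁₀(10.57) ≈ 20.48 dB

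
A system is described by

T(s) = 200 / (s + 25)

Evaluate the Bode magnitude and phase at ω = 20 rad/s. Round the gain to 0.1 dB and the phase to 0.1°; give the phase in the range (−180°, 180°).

At s = jω = j20:
pole (s+25): 25 + j20 → |·| = √(25²+20²) = √1025 ≈ 32.016, ∠ = arctan(20/25) ≈ 38.66°
|T| = 200 / 32.016 ≈ 6.2469
Gain = 20 log₁₀(6.2469) ≈ 15.91 dB
∠T = 0.00° − 38.66° = -38.66°

15.9 dB, -38.7°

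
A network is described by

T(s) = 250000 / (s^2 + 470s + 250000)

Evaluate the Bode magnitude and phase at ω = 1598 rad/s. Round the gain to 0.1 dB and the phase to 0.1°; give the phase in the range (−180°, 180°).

At s = jω = j1598:
quadratic: (j1598)² + 470·j1598 + 250000 = -2303604 + j751060 → |·| ≈ 2.4229e+06, ∠ ≈ 161.94°
|T| = 250000 / 2.4229e+06 ≈ 0.10318
Gain = 20 log₁₀(0.10318) ≈ -19.73 dB
∠T = 0.00° − 161.94° = -161.94°

-19.7 dB, -161.9°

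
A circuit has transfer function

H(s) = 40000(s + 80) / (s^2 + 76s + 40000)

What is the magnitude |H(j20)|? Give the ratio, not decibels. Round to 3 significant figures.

83.2

At s = jω = j20:
zero (s+80): 80 + j20 → |·| = √(80²+20²) = √6800 ≈ 82.462, ∠ = arctan(20/80) ≈ 14.04°
quadratic: (j20)² + 76·j20 + 40000 = 39600 + j1520 → |·| ≈ 39629, ∠ ≈ 2.20°
|H| = 40000 · 82.462 / 39629 ≈ 83.234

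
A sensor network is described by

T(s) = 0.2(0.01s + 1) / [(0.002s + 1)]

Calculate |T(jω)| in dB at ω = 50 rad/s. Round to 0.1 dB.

At ω = 50 rad/s:
zero (1 + j50·0.01) = 1 + j0.5 → |·| ≈ 1.118, ∠ ≈ 26.57°
pole (1 + j50·0.002) = 1 + j0.1 → |·| ≈ 1.005, ∠ ≈ 5.71°
|T| = 0.2 · 1.118 / (1.005) ≈ 0.22249
Gain = 20 log₁₀(0.22249) ≈ -13.05 dB

-13.1 dB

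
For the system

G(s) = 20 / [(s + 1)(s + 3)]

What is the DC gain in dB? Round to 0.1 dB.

G(0) = 20 / (1·3) ≈ 6.6667
20 log₁₀(6.6667) ≈ 16.48 dB

16.5 dB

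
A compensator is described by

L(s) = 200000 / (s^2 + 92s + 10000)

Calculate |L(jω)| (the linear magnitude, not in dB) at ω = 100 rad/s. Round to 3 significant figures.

21.7

At s = jω = j100:
quadratic: (j100)² + 92·j100 + 10000 = 0 + j9200 → |·| ≈ 9200, ∠ ≈ 90.00°
|L| = 200000 / 9200 ≈ 21.739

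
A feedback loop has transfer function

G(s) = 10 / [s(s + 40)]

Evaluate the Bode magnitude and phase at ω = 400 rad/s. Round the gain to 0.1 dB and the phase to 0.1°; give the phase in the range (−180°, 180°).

-84.1 dB, -174.3°

At s = jω = j400:
pole (s+40): 40 + j400 → |·| = √(40²+400²) = √161600 ≈ 402, ∠ = arctan(400/40) ≈ 84.29°
pole at origin: |s| = 400, ∠ = 90.00° (in denominator)
|G| = 10 / 1.608e+05 ≈ 6.2189e-05
Gain = 20 log₁₀(6.2189e-05) ≈ -84.13 dB
∠G = 0.00° − 174.29° = -174.29°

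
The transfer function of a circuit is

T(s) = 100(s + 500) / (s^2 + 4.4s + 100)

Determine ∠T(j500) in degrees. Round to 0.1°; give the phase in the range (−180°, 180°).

At s = jω = j500:
zero (s+500): 500 + j500 → |·| = √(500²+500²) = √500000 ≈ 707.11, ∠ = arctan(500/500) ≈ 45.00°
quadratic: (j500)² + 4.4·j500 + 100 = -249900 + j2200 → |·| ≈ 2.4991e+05, ∠ ≈ 179.50°
∠T = 45.00° − 179.50° = -134.50°

-134.5°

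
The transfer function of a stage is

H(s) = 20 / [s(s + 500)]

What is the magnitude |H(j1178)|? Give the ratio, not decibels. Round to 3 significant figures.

1.33e-05

At s = jω = j1178:
pole (s+500): 500 + j1178 → |·| = √(500²+1178²) = √1637684 ≈ 1279.7, ∠ = arctan(1178/500) ≈ 67.00°
pole at origin: |s| = 1178, ∠ = 90.00° (in denominator)
|H| = 20 / 1.5075e+06 ≈ 1.3267e-05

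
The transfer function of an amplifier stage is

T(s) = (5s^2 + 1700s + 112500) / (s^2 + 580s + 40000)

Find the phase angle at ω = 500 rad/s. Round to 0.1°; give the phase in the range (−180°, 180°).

Substitute s = j500:
Numerator: 5(j500)^2 + 1700(j500) + 112500 = -1137500 + j850000
Denominator: (j500)^2 + 580(j500) + 40000 = -210000 + j290000
|N| = √(1137500² + 850000²) ≈ 1.42e+06, ∠N ≈ 143.23°
|D| = √(210000² + 290000²) ≈ 3.5805e+05, ∠D ≈ 125.91°
∠T = 143.23° − 125.91° = 17.32°

17.3°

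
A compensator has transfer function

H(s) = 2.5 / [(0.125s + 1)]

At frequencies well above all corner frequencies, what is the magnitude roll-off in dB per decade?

Each pole contributes −20 dB/decade at high frequency; each zero contributes +20 dB/decade.
Net: 0 zero(s) − 1 pole(s) → -20 dB/decade.

-20 dB/decade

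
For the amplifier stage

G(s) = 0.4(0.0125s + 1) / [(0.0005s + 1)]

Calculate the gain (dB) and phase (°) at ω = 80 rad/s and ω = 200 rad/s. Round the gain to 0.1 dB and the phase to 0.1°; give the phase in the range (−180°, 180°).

ω = 80: -5.0 dB, 42.7°; ω = 200: 0.6 dB, 62.5°

At ω = 80 rad/s:
zero (1 + j80·0.0125) = 1 + j1 → |·| ≈ 1.4142, ∠ ≈ 45.00°
pole (1 + j80·0.0005) = 1 + j0.04 → |·| ≈ 1.0008, ∠ ≈ 2.29°
|G| = 0.4 · 1.4142 / (1.0008) ≈ 0.56523
Gain = 20 log₁₀(0.56523) ≈ -4.96 dB
∠G = (45.00°) − (2.29°) = 42.71°

At ω = 200 rad/s:
zero (1 + j200·0.0125) = 1 + j2.5 → |·| ≈ 2.6926, ∠ ≈ 68.20°
pole (1 + j200·0.0005) = 1 + j0.1 → |·| ≈ 1.005, ∠ ≈ 5.71°
|G| = 0.4 · 2.6926 / (1.005) ≈ 1.0717
Gain = 20 log₁₀(1.0717) ≈ 0.60 dB
∠G = (68.20°) − (5.71°) = 62.49°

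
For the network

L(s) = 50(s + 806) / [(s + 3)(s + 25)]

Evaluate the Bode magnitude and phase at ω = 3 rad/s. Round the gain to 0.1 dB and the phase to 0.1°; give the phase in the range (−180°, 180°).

At s = jω = j3:
zero (s+806): 806 + j3 → |·| = √(806²+3²) = √649645 ≈ 806.01, ∠ = arctan(3/806) ≈ 0.21°
pole (s+3): 3 + j3 → |·| = √(3²+3²) = √18 ≈ 4.2426, ∠ = arctan(3/3) ≈ 45.00°
pole (s+25): 25 + j3 → |·| = √(25²+3²) = √634 ≈ 25.179, ∠ = arctan(3/25) ≈ 6.84°
|L| = 50 · 806.01 / 106.82 ≈ 377.27
Gain = 20 log₁₀(377.27) ≈ 51.53 dB
∠L = 0.21° − 51.84° = -51.63°

51.5 dB, -51.6°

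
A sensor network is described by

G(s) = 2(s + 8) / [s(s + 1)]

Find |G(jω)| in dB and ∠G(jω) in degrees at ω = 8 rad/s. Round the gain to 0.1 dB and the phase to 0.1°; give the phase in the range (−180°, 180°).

-9.1 dB, -127.9°

At s = jω = j8:
zero (s+8): 8 + j8 → |·| = √(8²+8²) = √128 ≈ 11.314, ∠ = arctan(8/8) ≈ 45.00°
pole (s+1): 1 + j8 → |·| = √(1²+8²) = √65 ≈ 8.0623, ∠ = arctan(8/1) ≈ 82.87°
pole at origin: |s| = 8, ∠ = 90.00° (in denominator)
|G| = 2 · 11.314 / 64.498 ≈ 0.35083
Gain = 20 log₁₀(0.35083) ≈ -9.10 dB
∠G = 45.00° − 172.87° = -127.87°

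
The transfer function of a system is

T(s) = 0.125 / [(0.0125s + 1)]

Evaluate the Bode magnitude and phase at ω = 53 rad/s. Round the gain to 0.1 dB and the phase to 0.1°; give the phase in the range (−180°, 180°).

At ω = 53 rad/s:
pole (1 + j53·0.0125) = 1 + j0.6625 → |·| ≈ 1.1995, ∠ ≈ 33.52°
|T| = 0.125 · 1 / (1.1995) ≈ 0.10421
Gain = 20 log₁₀(0.10421) ≈ -19.64 dB
∠T = (0°) − (33.52°) = -33.52°

-19.6 dB, -33.5°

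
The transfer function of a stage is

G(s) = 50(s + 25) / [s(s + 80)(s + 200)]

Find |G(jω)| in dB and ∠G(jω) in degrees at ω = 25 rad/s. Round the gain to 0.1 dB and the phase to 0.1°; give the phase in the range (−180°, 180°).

-47.6 dB, -69.5°

At s = jω = j25:
zero (s+25): 25 + j25 → |·| = √(25²+25²) = √1250 ≈ 35.355, ∠ = arctan(25/25) ≈ 45.00°
pole (s+80): 80 + j25 → |·| = √(80²+25²) = √7025 ≈ 83.815, ∠ = arctan(25/80) ≈ 17.35°
pole (s+200): 200 + j25 → |·| = √(200²+25²) = √40625 ≈ 201.56, ∠ = arctan(25/200) ≈ 7.13°
pole at origin: |s| = 25, ∠ = 90.00° (in denominator)
|G| = 50 · 35.355 / 4.2234e+05 ≈ 0.0041856
Gain = 20 log₁₀(0.0041856) ≈ -47.56 dB
∠G = 45.00° − 114.48° = -69.48°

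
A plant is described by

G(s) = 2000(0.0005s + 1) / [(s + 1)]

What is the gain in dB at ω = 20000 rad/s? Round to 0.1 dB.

At ω = 20000 rad/s:
zero (1 + j20000·0.0005) = 1 + j10 → |·| ≈ 10.05, ∠ ≈ 84.29°
pole (1 + j20000·1) = 1 + j20000 → |·| ≈ 20000, ∠ ≈ 90.00°
|G| = 2000 · 10.05 / (20000) ≈ 1.005
Gain = 20 log₁₀(1.005) ≈ 0.04 dB

0.0 dB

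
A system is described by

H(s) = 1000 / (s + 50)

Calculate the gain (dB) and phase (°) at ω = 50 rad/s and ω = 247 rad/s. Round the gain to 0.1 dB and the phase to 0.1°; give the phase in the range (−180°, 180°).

At s = jω = j50:
pole (s+50): 50 + j50 → |·| = √(50²+50²) = √5000 ≈ 70.711, ∠ = arctan(50/50) ≈ 45.00°
|H| = 1000 / 70.711 ≈ 14.142
Gain = 20 log₁₀(14.142) ≈ 23.01 dB
∠H = 0.00° − 45.00° = -45.00°

At s = jω = j247:
pole (s+50): 50 + j247 → |·| = √(50²+247²) = √63509 ≈ 252.01, ∠ = arctan(247/50) ≈ 78.56°
|H| = 1000 / 252.01 ≈ 3.9681
Gain = 20 log₁₀(3.9681) ≈ 11.97 dB
∠H = 0.00° − 78.56° = -78.56°

ω = 50: 23.0 dB, -45.0°; ω = 247: 12.0 dB, -78.6°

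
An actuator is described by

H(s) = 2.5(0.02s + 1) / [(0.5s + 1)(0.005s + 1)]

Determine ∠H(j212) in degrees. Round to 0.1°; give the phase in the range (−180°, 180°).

At ω = 212 rad/s:
zero (1 + j212·0.02) = 1 + j4.24 → |·| ≈ 4.3563, ∠ ≈ 76.73°
pole (1 + j212·0.5) = 1 + j106 → |·| ≈ 106, ∠ ≈ 89.46°
pole (1 + j212·0.005) = 1 + j1.06 → |·| ≈ 1.4573, ∠ ≈ 46.67°
∠H = (76.73°) − (89.46° + 46.67°) = -59.40°

-59.4°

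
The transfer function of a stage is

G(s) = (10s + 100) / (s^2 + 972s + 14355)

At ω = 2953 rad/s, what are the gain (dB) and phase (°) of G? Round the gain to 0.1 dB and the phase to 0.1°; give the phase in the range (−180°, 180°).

-49.8 dB, -71.9°

Substitute s = j2953:
Numerator: 10(j2953) + 100 = 100 + j29530
Denominator: (j2953)^2 + 972(j2953) + 14355 = -8705854 + j2870316
|N| = √(100² + 29530²) ≈ 29530, ∠N ≈ 89.81°
|D| = √(8705854² + 2870316²) ≈ 9.1668e+06, ∠D ≈ 161.75°
|G| = 29530 / 9.1668e+06 ≈ 0.0032214
Gain = 20 log₁₀(0.0032214) ≈ -49.84 dB
∠G = 89.81° − 161.75° = -71.94°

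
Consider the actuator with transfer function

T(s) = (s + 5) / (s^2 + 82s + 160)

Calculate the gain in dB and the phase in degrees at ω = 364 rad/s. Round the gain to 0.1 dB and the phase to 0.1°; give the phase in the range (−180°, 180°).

-51.4 dB, -78.1°

Substitute s = j364:
Numerator: (j364) + 5 = 5 + j364
Denominator: (j364)^2 + 82(j364) + 160 = -132336 + j29848
|N| = √(5² + 364²) ≈ 364.03, ∠N ≈ 89.21°
|D| = √(132336² + 29848²) ≈ 1.3566e+05, ∠D ≈ 167.29°
|T| = 364.03 / 1.3566e+05 ≈ 0.0026834
Gain = 20 log₁₀(0.0026834) ≈ -51.43 dB
∠T = 89.21° − 167.29° = -78.08°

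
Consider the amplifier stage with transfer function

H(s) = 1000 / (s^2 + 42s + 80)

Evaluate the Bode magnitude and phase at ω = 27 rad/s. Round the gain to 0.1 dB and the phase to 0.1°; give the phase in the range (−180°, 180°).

Substitute s = j27:
Numerator: 1000 = 1000 + j0
Denominator: (j27)^2 + 42(j27) + 80 = -649 + j1134
|N| = √(1000² + 0²) ≈ 1000, ∠N ≈ 0.00°
|D| = √(649² + 1134²) ≈ 1306.6, ∠D ≈ 119.78°
|H| = 1000 / 1306.6 ≈ 0.76535
Gain = 20 log₁₀(0.76535) ≈ -2.32 dB
∠H = 0.00° − 119.78° = -119.78°

-2.3 dB, -119.8°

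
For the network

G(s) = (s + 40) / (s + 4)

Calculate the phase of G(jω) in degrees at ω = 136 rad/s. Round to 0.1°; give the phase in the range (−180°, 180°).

-14.7°

At s = jω = j136:
zero (s+40): 40 + j136 → |·| = √(40²+136²) = √20096 ≈ 141.76, ∠ = arctan(136/40) ≈ 73.61°
pole (s+4): 4 + j136 → |·| = √(4²+136²) = √18512 ≈ 136.06, ∠ = arctan(136/4) ≈ 88.32°
∠G = 73.61° − 88.32° = -14.71°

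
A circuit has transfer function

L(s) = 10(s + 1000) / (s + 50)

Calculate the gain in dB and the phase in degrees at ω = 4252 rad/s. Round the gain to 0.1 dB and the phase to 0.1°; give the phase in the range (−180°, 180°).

At s = jω = j4252:
zero (s+1000): 1000 + j4252 → |·| = √(1000²+4252²) = √19079504 ≈ 4368, ∠ = arctan(4252/1000) ≈ 76.77°
pole (s+50): 50 + j4252 → |·| = √(50²+4252²) = √18082004 ≈ 4252.3, ∠ = arctan(4252/50) ≈ 89.33°
|L| = 10 · 4368 / 4252.3 ≈ 10.272
Gain = 20 log₁₀(10.272) ≈ 20.23 dB
∠L = 76.77° − 89.33° = -12.56°

20.2 dB, -12.6°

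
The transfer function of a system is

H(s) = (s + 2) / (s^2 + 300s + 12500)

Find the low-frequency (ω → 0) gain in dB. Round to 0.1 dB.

-75.9 dB

H(0) = 2 / 12500 = 0.00016
20 log₁₀(0.00016) ≈ -75.92 dB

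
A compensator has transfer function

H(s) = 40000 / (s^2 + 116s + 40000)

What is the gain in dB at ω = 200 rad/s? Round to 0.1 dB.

4.7 dB

At s = jω = j200:
quadratic: (j200)² + 116·j200 + 40000 = 0 + j23200 → |·| ≈ 23200, ∠ ≈ 90.00°
|H| = 40000 / 23200 ≈ 1.7241
Gain = 20 log₁₀(1.7241) ≈ 4.73 dB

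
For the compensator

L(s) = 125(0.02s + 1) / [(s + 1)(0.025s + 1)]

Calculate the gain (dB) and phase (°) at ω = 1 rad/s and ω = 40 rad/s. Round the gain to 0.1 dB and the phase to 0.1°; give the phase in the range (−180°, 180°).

At ω = 1 rad/s:
zero (1 + j1·0.02) = 1 + j0.02 → |·| ≈ 1.0002, ∠ ≈ 1.15°
pole (1 + j1·1) = 1 + j1 → |·| ≈ 1.4142, ∠ ≈ 45.00°
pole (1 + j1·0.025) = 1 + j0.025 → |·| ≈ 1.0003, ∠ ≈ 1.43°
|L| = 125 · 1.0002 / (1.4142 · 1.0003) ≈ 88.38
Gain = 20 log₁₀(88.38) ≈ 38.93 dB
∠L = (1.15°) − (45.00° + 1.43°) = -45.28°

At ω = 40 rad/s:
zero (1 + j40·0.02) = 1 + j0.8 → |·| ≈ 1.2806, ∠ ≈ 38.66°
pole (1 + j40·1) = 1 + j40 → |·| ≈ 40.012, ∠ ≈ 88.57°
pole (1 + j40·0.025) = 1 + j1 → |·| ≈ 1.4142, ∠ ≈ 45.00°
|L| = 125 · 1.2806 / (40.012 · 1.4142) ≈ 2.8289
Gain = 20 log₁₀(2.8289) ≈ 9.03 dB
∠L = (38.66°) − (88.57° + 45.00°) = -94.91°

ω = 1: 38.9 dB, -45.3°; ω = 40: 9.0 dB, -94.9°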